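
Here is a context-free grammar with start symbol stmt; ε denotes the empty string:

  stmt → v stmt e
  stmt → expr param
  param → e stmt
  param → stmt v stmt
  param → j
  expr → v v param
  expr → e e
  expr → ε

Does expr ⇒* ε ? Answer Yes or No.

expr has an ε-production, so expr ⇒ ε.

Yes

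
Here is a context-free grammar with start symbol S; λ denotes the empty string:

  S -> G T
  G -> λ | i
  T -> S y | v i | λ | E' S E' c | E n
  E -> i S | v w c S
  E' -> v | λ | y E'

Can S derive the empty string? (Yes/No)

Yes

S -> G T and each of G, T is nullable, so S ⇒* λ.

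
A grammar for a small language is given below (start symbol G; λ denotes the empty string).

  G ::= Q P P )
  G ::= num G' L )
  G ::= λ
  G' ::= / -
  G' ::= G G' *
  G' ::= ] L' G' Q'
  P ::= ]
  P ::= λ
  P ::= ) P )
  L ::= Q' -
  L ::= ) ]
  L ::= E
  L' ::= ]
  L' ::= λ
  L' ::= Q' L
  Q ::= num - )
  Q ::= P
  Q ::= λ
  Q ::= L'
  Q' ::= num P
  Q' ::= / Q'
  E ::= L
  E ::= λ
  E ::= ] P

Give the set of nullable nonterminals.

Directly nullable (have an λ-production): G, P, L', Q, E.
L ::= E with every symbol nullable, so L is nullable.
No other nonterminal has a production whose RHS symbols are all nullable.

{ E, G, L, L', P, Q }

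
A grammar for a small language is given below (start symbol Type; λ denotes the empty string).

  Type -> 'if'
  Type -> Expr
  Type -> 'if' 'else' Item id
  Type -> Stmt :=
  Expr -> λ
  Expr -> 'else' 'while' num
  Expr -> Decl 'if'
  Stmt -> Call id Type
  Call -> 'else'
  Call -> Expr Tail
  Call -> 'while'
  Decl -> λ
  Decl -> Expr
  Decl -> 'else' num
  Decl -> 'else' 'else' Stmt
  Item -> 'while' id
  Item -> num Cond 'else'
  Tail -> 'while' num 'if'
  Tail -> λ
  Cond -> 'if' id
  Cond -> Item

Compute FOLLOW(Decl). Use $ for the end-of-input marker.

In Expr -> Decl 'if': add FIRST('if') = { 'if' }.
Union: FOLLOW(Decl) = { 'if' }.

{ 'if' }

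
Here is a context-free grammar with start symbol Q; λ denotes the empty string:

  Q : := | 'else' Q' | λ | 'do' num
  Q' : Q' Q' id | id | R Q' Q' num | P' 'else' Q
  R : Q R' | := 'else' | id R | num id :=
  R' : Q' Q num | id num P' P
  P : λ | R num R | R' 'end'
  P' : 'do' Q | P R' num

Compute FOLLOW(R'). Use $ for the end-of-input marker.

{ 'do', 'else', 'end', :=, id, num }

In R : Q R': R' is at the end, add FOLLOW(R) = { 'do', 'else', 'end', :=, id, num }.
In P : R' 'end': add FIRST('end') = { 'end' }.
In P' : P R' num: add FIRST(num) = { num }.
Union: FOLLOW(R') = { 'do', 'else', 'end', :=, id, num }.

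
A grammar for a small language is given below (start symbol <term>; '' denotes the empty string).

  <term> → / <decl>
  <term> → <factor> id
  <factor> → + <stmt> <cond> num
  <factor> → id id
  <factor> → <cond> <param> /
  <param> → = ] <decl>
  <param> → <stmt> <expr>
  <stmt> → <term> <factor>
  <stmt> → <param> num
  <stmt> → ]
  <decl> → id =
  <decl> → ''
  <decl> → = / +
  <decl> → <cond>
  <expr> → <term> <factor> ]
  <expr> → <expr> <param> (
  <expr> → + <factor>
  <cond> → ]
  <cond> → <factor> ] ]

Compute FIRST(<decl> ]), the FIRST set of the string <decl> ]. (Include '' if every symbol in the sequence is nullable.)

{ +, =, ], id }

Add FIRST(<decl>)\{''} = { +, =, ], id }; <decl> is nullable, continue.
] is a terminal; add {]} and stop.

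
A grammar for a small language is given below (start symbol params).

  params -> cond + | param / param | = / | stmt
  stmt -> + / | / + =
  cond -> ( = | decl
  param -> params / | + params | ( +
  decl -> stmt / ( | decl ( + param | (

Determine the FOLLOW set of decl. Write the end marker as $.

In cond -> decl: decl is at the end, add FOLLOW(cond) = { + }.
In decl -> decl ( + param: add FIRST(( + param) = { ( }.
Union: FOLLOW(decl) = { (, + }.

{ (, + }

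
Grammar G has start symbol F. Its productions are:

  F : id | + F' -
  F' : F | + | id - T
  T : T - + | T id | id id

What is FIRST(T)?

{ id }

From T : T - +: add FIRST(T) = { id }.
From T : T id: add FIRST(T) = { id }.
T : id id contributes {id}.
Union: FIRST(T) = { id }.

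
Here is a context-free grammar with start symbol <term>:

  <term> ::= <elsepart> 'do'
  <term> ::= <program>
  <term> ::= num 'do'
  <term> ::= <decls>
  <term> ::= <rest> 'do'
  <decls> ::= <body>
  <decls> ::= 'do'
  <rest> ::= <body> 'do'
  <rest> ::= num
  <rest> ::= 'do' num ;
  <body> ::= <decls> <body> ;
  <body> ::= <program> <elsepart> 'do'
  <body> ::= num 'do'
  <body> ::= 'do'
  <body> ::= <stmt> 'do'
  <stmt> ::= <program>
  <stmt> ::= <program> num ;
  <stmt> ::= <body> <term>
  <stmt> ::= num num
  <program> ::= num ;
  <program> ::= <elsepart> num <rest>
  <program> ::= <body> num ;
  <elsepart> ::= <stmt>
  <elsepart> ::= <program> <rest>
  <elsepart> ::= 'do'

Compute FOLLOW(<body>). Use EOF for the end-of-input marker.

In <decls> ::= <body>: <body> is at the end, add FOLLOW(<decls>) = { EOF, 'do', num }.
In <rest> ::= <body> 'do': add FIRST('do') = { 'do' }.
In <body> ::= <decls> <body> ;: add FIRST(;) = { ; }.
In <stmt> ::= <body> <term>: add FIRST(<term>) = { 'do', num }.
In <program> ::= <body> num ;: add FIRST(num ;) = { num }.
Union: FOLLOW(<body>) = { EOF, 'do', ;, num }.

{ EOF, 'do', ;, num }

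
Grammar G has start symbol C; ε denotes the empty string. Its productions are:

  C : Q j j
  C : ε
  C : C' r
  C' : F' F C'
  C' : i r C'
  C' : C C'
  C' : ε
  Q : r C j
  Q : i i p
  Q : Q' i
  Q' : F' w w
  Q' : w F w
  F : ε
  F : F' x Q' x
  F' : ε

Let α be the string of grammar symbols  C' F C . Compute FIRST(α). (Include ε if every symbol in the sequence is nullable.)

{ i, r, w, x, ε }

Add FIRST(C')\{ε} = { i, r, w, x }; C' is nullable, continue.
Add FIRST(F)\{ε} = { x }; F is nullable, continue.
Add FIRST(C)\{ε} = { i, r, w, x }; C is nullable, continue.
Every symbol is nullable, so include ε.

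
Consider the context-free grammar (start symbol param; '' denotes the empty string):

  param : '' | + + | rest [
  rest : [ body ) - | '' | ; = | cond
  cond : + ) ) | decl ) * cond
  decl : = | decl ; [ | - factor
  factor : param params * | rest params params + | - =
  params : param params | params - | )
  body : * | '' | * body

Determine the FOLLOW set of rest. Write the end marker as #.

{ ), +, -, ;, =, [ }

In param : rest [: add FIRST([) = { [ }.
In factor : rest params params +: add FIRST(params params +) = { ), +, -, ;, =, [ }.
Union: FOLLOW(rest) = { ), +, -, ;, =, [ }.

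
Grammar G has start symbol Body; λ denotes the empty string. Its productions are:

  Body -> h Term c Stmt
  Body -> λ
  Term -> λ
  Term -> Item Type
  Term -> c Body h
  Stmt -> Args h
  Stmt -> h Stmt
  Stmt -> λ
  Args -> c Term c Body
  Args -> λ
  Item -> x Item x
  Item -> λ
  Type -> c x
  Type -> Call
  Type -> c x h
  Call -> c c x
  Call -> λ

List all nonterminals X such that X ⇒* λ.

Directly nullable (have an λ-production): Body, Term, Stmt, Args, Item, Call.
Type -> Call with every symbol nullable, so Type is nullable.

{ Args, Body, Call, Item, Stmt, Term, Type }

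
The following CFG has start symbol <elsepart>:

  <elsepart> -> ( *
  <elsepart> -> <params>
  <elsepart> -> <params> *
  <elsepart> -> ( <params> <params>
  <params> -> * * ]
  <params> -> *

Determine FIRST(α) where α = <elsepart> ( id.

{ (, * }

Add FIRST(<elsepart>) = { (, * }; <elsepart> is not nullable, stop.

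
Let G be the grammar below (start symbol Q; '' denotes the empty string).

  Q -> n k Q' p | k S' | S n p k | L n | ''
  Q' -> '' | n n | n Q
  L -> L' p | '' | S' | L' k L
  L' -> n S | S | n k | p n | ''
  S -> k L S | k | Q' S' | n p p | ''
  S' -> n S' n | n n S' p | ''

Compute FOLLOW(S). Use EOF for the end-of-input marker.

In Q -> S n p k: add FIRST(n p k) = { n }.
In L' -> n S: S is at the end, add FOLLOW(L') = { k, p }.
In L' -> S: S is at the end, add FOLLOW(L') = { k, p }.
In S -> k L S: S is at the end, add FOLLOW(S) = { k, n, p }.
Union: FOLLOW(S) = { k, n, p }.

{ k, n, p }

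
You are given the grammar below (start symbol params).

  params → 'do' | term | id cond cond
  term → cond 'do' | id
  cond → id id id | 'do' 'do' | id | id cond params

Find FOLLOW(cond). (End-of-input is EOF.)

In params → id cond cond: add FIRST(cond) = { 'do', id }.
In params → id cond cond: cond is at the end, add FOLLOW(params) = { EOF, 'do', id }.
In term → cond 'do': add FIRST('do') = { 'do' }.
In cond → id cond params: add FIRST(params) = { 'do', id }.
Union: FOLLOW(cond) = { EOF, 'do', id }.

{ EOF, 'do', id }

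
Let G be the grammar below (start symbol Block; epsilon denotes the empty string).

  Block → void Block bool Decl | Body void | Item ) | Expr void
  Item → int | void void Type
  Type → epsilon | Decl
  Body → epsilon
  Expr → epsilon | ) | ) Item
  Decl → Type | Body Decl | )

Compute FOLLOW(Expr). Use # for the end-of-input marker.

{ void }

In Block → Expr void: add FIRST(void) = { void }.
Union: FOLLOW(Expr) = { void }.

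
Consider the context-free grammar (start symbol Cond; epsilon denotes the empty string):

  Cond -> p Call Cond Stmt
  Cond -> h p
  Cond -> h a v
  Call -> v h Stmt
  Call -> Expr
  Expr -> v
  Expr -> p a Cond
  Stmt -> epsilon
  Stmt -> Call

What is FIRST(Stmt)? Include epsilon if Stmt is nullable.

{ p, v, epsilon }

Stmt -> epsilon contributes epsilon.
From Stmt -> Call: add FIRST(Call) = { p, v }.
Union: FIRST(Stmt) = { p, v, epsilon }.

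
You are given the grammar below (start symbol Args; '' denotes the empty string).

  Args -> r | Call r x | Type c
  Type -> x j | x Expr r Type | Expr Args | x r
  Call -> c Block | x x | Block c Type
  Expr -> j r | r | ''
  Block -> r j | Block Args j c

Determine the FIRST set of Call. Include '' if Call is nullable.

{ c, r, x }

Call -> c Block contributes {c}.
Call -> x x contributes {x}.
From Call -> Block c Type: add FIRST(Block) = { r }.
Union: FIRST(Call) = { c, r, x }.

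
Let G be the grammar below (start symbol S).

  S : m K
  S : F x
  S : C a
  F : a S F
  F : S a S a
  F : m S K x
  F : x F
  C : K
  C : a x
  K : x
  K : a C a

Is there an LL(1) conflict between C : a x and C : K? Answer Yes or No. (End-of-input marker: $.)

Yes

FIRST(a x) = { a } and FIRST(K) = { a, x }.
Both contain a, so the two alternatives are not disjoint — LL(1) conflict.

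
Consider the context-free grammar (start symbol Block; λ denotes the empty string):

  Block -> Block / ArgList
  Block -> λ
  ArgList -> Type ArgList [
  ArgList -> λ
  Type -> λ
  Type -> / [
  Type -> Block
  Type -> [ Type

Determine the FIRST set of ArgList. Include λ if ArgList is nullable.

From ArgList -> Type ArgList [: Type, ArgList nullable, take FIRST(Type) ∪ FIRST(ArgList) ∪ {[} = { /, [ }.
ArgList -> λ contributes λ.
Union: FIRST(ArgList) = { /, [, λ }.

{ /, [, λ }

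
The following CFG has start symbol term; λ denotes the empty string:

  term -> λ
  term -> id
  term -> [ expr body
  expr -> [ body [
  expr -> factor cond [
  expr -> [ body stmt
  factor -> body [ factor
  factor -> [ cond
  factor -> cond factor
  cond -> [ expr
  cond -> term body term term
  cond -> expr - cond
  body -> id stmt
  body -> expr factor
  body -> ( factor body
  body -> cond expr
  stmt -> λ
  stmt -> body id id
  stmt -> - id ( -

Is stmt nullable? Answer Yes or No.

Yes

stmt has an λ-production, so stmt ⇒ λ.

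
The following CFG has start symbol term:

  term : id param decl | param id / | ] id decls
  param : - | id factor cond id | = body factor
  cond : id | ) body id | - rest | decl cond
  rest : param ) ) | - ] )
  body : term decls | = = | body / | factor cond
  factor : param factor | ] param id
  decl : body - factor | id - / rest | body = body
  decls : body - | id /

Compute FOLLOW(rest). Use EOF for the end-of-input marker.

In cond : - rest: rest is at the end, add FOLLOW(cond) = { EOF, ), -, /, =, ], id }.
In decl : id - / rest: rest is at the end, add FOLLOW(decl) = { EOF, ), -, =, ], id }.
Union: FOLLOW(rest) = { EOF, ), -, /, =, ], id }.

{ EOF, ), -, /, =, ], id }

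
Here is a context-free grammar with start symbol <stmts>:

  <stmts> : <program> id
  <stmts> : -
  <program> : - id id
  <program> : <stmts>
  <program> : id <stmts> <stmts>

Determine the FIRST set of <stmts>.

From <stmts> : <program> id: add FIRST(<program>) = { -, id }.
<stmts> : - contributes {-}.
Union: FIRST(<stmts>) = { -, id }.

{ -, id }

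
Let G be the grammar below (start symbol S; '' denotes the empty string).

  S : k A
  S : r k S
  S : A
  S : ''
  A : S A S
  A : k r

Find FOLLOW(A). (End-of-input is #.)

In S : k A: A is at the end, add FOLLOW(S) = { #, k, r }.
In S : A: A is at the end, add FOLLOW(S) = { #, k, r }.
In A : S A S: add FIRST(S)\{''} = { k, r }.
  Since S is nullable, also add FOLLOW(A) = { #, k, r }.
Union: FOLLOW(A) = { #, k, r }.

{ #, k, r }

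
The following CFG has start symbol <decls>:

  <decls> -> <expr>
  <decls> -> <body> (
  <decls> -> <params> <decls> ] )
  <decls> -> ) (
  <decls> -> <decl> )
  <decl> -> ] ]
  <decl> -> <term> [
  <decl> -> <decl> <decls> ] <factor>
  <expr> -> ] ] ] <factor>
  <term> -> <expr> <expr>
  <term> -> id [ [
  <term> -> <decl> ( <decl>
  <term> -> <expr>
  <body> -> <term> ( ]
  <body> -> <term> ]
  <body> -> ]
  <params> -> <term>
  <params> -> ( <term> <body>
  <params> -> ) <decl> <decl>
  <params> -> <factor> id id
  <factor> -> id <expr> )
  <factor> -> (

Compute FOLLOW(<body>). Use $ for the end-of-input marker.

{ (, ), ], id }

In <decls> -> <body> (: add FIRST(() = { ( }.
In <params> -> ( <term> <body>: <body> is at the end, add FOLLOW(<params>) = { (, ), ], id }.
Union: FOLLOW(<body>) = { (, ), ], id }.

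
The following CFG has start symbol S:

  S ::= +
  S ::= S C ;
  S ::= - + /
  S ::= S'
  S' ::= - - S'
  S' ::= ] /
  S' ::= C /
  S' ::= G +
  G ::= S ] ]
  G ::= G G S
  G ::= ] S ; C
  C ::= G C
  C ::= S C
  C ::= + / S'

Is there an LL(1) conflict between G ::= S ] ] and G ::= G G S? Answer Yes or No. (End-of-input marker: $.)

FIRST(S ] ]) = { +, -, ] } and FIRST(G G S) = { +, -, ] }.
Both contain +, so the two alternatives are not disjoint — LL(1) conflict.

Yes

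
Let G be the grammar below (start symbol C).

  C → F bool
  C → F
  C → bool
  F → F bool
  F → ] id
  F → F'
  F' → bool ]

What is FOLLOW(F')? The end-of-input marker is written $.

In F → F': F' is at the end, add FOLLOW(F) = { $, bool }.
Union: FOLLOW(F') = { $, bool }.

{ $, bool }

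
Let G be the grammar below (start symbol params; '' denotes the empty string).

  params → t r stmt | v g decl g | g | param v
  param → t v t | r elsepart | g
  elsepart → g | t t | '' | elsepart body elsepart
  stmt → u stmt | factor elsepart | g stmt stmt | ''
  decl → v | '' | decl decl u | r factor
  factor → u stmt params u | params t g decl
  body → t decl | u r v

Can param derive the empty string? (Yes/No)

Nullable nonterminals: decl, elsepart, stmt.
No production of param has an RHS whose symbols are all nullable, so param is not nullable.

No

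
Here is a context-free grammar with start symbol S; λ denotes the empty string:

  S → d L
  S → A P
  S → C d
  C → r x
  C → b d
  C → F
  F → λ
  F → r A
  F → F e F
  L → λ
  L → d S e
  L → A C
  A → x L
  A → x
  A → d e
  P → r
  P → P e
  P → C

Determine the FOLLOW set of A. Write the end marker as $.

In S → A P: add FIRST(P)\{λ} = { b, e, r }.
  Since P is nullable, also add FOLLOW(S) = { $, e }.
In F → r A: A is at the end, add FOLLOW(F) = { $, b, d, e, r }.
In L → A C: add FIRST(C)\{λ} = { b, e, r }.
  Since C is nullable, also add FOLLOW(L) = { $, b, d, e, r }.
Union: FOLLOW(A) = { $, b, d, e, r }.

{ $, b, d, e, r }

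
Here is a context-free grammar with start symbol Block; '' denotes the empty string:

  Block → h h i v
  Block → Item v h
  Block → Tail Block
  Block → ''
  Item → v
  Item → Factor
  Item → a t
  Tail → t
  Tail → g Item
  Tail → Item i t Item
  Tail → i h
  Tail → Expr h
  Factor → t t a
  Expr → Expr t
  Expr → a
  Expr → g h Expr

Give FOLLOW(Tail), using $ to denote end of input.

{ $, a, g, h, i, t, v }

In Block → Tail Block: add FIRST(Block)\{''} = { a, g, h, i, t, v }.
  Since Block is nullable, also add FOLLOW(Block) = { $ }.
Union: FOLLOW(Tail) = { $, a, g, h, i, t, v }.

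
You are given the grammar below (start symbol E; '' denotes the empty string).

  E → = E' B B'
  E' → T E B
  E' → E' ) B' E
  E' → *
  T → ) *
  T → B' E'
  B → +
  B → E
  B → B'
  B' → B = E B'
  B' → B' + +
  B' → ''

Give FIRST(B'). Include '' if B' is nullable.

{ +, =, '' }

From B' → B = E B': B nullable, take FIRST(B) ∪ {=} = { +, = }.
From B' → B' + +: B' nullable, take FIRST(B') ∪ {+} = { +, = }.
B' → '' contributes ''.
Union: FIRST(B') = { +, =, '' }.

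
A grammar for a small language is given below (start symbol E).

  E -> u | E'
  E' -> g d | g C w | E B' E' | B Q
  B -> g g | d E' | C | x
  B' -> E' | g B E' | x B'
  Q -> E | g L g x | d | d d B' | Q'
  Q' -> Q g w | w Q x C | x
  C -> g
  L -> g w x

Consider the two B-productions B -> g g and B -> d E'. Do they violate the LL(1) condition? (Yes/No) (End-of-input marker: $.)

No

FIRST(g g) = { g } and FIRST(d E') = { d }.
The FIRST sets are disjoint and neither alternative is nullable — no conflict.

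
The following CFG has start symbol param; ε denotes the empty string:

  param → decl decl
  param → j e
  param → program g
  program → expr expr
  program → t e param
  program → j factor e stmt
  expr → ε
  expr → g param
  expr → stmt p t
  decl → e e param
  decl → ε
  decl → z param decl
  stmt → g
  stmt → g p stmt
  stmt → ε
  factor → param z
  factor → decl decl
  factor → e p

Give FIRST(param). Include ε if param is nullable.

From param → decl decl: decl, decl nullable, take FIRST(decl) ∪ FIRST(decl) = { e, z }; also ε since the whole RHS is nullable.
param → j e contributes {j}.
From param → program g: program nullable, take FIRST(program) ∪ {g} = { g, j, p, t }.
Union: FIRST(param) = { e, g, j, p, t, z, ε }.

{ e, g, j, p, t, z, ε }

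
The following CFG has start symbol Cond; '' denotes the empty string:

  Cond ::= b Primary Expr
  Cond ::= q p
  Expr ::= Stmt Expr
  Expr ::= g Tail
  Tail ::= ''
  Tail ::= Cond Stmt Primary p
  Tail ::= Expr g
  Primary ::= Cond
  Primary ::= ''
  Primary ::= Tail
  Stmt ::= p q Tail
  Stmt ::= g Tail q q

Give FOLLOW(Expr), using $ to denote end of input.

{ $, g, p }

In Cond ::= b Primary Expr: Expr is at the end, add FOLLOW(Cond) = { $, g, p }.
In Expr ::= Stmt Expr: Expr is at the end, add FOLLOW(Expr) = { $, g, p }.
In Tail ::= Expr g: add FIRST(g) = { g }.
Union: FOLLOW(Expr) = { $, g, p }.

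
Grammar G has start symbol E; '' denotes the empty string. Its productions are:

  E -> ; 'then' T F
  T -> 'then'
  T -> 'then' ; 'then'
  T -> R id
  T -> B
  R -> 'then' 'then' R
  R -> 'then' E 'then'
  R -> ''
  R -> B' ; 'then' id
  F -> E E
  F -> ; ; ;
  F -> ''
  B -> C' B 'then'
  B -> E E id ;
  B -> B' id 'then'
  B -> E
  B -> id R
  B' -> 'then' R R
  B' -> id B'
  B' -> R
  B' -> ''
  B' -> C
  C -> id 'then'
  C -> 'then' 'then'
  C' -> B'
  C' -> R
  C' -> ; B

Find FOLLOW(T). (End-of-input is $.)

In E -> ; 'then' T F: add FIRST(F)\{''} = { ; }.
  Since F is nullable, also add FOLLOW(E) = { $, 'then', ;, id }.
Union: FOLLOW(T) = { $, 'then', ;, id }.

{ $, 'then', ;, id }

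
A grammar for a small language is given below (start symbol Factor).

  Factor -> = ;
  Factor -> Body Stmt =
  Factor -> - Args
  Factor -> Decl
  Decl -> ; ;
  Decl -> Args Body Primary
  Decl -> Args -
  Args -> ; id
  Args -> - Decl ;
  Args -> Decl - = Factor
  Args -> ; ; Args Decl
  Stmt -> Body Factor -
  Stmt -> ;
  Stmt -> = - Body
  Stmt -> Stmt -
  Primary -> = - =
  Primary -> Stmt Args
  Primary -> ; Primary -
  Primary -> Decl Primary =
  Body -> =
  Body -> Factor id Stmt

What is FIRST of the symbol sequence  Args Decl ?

{ -, ; }

Add FIRST(Args) = { -, ; }; Args is not nullable, stop.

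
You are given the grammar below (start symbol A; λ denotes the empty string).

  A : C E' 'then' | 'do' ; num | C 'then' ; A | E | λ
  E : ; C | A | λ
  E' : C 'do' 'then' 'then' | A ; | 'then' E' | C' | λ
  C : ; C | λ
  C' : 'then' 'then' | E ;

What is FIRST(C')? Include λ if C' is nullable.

{ 'do', 'then', ; }

C' : 'then' 'then' contributes {'then'}.
From C' : E ;: E nullable, take FIRST(E) ∪ {;} = { 'do', 'then', ; }.
Union: FIRST(C') = { 'do', 'then', ; }.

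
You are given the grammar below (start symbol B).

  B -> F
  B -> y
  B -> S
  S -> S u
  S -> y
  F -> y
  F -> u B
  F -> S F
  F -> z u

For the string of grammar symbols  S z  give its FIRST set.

{ y }

Add FIRST(S) = { y }; S is not nullable, stop.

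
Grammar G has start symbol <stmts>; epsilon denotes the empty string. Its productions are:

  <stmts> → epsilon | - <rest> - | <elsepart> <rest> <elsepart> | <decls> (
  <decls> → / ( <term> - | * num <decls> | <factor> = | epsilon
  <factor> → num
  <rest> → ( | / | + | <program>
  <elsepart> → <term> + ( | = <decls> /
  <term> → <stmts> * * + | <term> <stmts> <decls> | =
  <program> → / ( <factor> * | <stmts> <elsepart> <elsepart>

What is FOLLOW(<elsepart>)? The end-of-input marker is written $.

{ $, (, *, +, -, /, =, num }

In <stmts> → <elsepart> <rest> <elsepart>: add FIRST(<rest> <elsepart>) = { (, *, +, -, /, =, num }.
In <stmts> → <elsepart> <rest> <elsepart>: <elsepart> is at the end, add FOLLOW(<stmts>) = { $, (, *, +, -, /, =, num }.
In <program> → <stmts> <elsepart> <elsepart>: add FIRST(<elsepart>) = { (, *, -, /, =, num }.
In <program> → <stmts> <elsepart> <elsepart>: <elsepart> is at the end, add FOLLOW(<program>) = { (, *, -, /, =, num }.
Union: FOLLOW(<elsepart>) = { $, (, *, +, -, /, =, num }.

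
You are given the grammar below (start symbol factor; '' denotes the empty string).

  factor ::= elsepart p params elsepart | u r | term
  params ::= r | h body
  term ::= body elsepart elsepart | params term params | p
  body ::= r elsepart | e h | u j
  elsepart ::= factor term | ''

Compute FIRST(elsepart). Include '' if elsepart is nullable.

From elsepart ::= factor term: add FIRST(factor) = { e, h, p, r, u }.
elsepart ::= '' contributes ''.
Union: FIRST(elsepart) = { e, h, p, r, u, '' }.

{ e, h, p, r, u, '' }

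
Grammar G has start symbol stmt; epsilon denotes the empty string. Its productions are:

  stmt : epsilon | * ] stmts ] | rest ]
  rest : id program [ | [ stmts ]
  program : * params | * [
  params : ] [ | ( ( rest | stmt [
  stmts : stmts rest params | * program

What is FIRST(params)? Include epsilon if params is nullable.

{ (, *, [, ], id }

params : ] [ contributes {]}.
params : ( ( rest contributes {(}.
From params : stmt [: stmt nullable, take FIRST(stmt) ∪ {[} = { *, [, id }.
Union: FIRST(params) = { (, *, [, ], id }.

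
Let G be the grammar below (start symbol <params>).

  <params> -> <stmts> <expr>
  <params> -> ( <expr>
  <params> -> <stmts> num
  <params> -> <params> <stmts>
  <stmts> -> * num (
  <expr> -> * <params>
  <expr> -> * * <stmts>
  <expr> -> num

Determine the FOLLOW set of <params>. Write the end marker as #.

{ #, * }

<params> is the start symbol, so # ∈ FOLLOW(<params>).
In <params> -> <params> <stmts>: add FIRST(<stmts>) = { * }.
In <expr> -> * <params>: <params> is at the end, add FOLLOW(<expr>) = { #, * }.
Union: FOLLOW(<params>) = { #, * }.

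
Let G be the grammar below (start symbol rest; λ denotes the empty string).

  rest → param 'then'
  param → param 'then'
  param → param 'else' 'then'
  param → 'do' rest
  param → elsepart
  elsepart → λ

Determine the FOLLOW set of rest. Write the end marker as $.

rest is the start symbol, so $ ∈ FOLLOW(rest).
In param → 'do' rest: rest is at the end, add FOLLOW(param) = { 'else', 'then' }.
Union: FOLLOW(rest) = { $, 'else', 'then' }.

{ $, 'else', 'then' }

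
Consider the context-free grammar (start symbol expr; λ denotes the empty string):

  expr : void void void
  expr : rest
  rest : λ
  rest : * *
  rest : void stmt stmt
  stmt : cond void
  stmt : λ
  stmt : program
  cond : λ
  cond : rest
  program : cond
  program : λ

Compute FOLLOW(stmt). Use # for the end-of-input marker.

In rest : void stmt stmt: add FIRST(stmt)\{λ} = { *, void }.
  Since stmt is nullable, also add FOLLOW(rest) = { #, *, void }.
In rest : void stmt stmt: stmt is at the end, add FOLLOW(rest) = { #, *, void }.
Union: FOLLOW(stmt) = { #, *, void }.

{ #, *, void }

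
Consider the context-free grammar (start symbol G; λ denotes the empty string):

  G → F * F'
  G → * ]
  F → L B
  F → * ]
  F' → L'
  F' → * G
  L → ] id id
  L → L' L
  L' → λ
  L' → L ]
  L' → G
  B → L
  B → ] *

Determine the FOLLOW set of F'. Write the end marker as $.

In G → F * F': F' is at the end, add FOLLOW(G) = { $, *, ] }.
Union: FOLLOW(F') = { $, *, ] }.

{ $, *, ] }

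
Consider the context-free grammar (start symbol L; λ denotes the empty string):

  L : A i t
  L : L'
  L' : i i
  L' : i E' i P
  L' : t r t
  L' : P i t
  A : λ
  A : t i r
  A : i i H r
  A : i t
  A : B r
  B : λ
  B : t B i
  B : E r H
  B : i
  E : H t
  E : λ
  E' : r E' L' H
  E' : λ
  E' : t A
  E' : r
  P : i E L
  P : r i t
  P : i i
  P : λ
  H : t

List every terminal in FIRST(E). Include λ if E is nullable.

From E : H t: add FIRST(H) = { t }.
E : λ contributes λ.
Union: FIRST(E) = { t, λ }.

{ t, λ }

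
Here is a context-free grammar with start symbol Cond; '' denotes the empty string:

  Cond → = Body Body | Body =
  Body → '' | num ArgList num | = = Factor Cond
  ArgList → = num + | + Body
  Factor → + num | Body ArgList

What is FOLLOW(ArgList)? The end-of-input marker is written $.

{ =, num }

In Body → num ArgList num: add FIRST(num) = { num }.
In Factor → Body ArgList: ArgList is at the end, add FOLLOW(Factor) = { =, num }.
Union: FOLLOW(ArgList) = { =, num }.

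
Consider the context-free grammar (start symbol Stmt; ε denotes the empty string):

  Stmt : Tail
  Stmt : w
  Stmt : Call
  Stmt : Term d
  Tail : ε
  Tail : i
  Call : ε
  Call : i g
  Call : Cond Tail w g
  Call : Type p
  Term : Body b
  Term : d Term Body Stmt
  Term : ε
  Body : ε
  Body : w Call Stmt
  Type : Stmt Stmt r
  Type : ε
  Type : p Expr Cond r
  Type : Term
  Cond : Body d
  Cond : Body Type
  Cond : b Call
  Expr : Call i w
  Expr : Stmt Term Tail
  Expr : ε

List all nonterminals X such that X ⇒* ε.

{ Body, Call, Cond, Expr, Stmt, Tail, Term, Type }

Directly nullable (have an ε-production): Tail, Call, Term, Body, Type, Expr.
Stmt : Tail with every symbol nullable, so Stmt is nullable.
Cond : Body Type with every symbol nullable, so Cond is nullable.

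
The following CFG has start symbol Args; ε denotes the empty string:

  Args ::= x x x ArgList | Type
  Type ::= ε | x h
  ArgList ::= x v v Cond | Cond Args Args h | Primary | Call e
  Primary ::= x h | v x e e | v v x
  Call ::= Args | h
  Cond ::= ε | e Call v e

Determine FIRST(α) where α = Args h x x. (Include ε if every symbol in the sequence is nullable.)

Add FIRST(Args)\{ε} = { x }; Args is nullable, continue.
h is a terminal; add {h} and stop.

{ h, x }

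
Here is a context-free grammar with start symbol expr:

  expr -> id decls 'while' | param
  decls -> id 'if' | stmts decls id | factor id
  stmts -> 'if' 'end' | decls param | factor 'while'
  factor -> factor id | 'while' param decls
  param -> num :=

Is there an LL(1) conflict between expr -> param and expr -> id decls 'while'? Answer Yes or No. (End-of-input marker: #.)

FIRST(param) = { num } and FIRST(id decls 'while') = { id }.
The FIRST sets are disjoint and neither alternative is nullable — no conflict.

No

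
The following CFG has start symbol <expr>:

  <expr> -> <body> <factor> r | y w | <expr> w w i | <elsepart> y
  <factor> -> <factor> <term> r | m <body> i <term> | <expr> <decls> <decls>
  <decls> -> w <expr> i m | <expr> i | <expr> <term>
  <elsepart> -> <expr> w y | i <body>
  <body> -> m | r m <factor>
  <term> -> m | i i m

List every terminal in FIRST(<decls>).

{ i, m, r, w, y }

<decls> -> w <expr> i m contributes {w}.
From <decls> -> <expr> i: add FIRST(<expr>) = { i, m, r, y }.
From <decls> -> <expr> <term>: add FIRST(<expr>) = { i, m, r, y }.
Union: FIRST(<decls>) = { i, m, r, w, y }.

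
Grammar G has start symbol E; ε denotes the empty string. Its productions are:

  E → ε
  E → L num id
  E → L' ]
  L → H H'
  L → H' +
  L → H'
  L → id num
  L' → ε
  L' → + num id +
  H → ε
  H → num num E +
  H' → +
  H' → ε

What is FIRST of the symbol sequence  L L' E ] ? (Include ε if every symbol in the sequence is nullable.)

{ +, ], id, num }

Add FIRST(L)\{ε} = { +, id, num }; L is nullable, continue.
Add FIRST(L')\{ε} = { + }; L' is nullable, continue.
Add FIRST(E)\{ε} = { +, ], id, num }; E is nullable, continue.
] is a terminal; add {]} and stop.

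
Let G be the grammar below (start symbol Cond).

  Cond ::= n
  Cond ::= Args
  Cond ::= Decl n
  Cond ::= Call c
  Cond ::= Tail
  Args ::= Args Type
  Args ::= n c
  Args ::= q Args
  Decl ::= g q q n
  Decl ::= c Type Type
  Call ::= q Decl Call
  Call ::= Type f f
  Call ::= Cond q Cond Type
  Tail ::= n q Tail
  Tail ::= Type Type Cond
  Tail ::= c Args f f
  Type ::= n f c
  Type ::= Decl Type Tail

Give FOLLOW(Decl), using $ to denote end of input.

{ c, g, n, q }

In Cond ::= Decl n: add FIRST(n) = { n }.
In Call ::= q Decl Call: add FIRST(Call) = { c, g, n, q }.
In Type ::= Decl Type Tail: add FIRST(Type Tail) = { c, g, n }.
Union: FOLLOW(Decl) = { c, g, n, q }.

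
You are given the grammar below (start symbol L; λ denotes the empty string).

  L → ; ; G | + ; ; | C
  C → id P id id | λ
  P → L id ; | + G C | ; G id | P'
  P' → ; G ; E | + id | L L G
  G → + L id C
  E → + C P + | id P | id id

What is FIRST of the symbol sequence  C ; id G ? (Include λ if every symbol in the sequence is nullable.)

{ ;, id }

Add FIRST(C)\{λ} = { id }; C is nullable, continue.
; is a terminal; add {;} and stop.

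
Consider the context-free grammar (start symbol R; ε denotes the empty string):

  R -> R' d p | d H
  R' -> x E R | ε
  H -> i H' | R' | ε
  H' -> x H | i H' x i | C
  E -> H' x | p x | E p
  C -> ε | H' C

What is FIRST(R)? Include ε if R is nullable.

{ d, x }

From R -> R' d p: R' nullable, take FIRST(R') ∪ {d} = { d, x }.
R -> d H contributes {d}.
Union: FIRST(R) = { d, x }.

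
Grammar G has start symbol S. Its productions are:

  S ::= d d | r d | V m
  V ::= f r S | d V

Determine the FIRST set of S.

{ d, f, r }

S ::= d d contributes {d}.
S ::= r d contributes {r}.
From S ::= V m: add FIRST(V) = { d, f }.
Union: FIRST(S) = { d, f, r }.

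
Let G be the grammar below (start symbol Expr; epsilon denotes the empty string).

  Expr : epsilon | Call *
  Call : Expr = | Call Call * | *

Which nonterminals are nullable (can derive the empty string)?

Directly nullable (have an epsilon-production): Expr.
No other nonterminal has a production whose RHS symbols are all nullable.

{ Expr }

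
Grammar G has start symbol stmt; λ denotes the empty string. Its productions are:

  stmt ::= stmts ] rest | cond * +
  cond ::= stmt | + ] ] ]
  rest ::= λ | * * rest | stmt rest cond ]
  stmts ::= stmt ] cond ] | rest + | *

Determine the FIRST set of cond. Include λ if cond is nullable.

{ *, + }

From cond ::= stmt: add FIRST(stmt) = { *, + }.
cond ::= + ] ] ] contributes {+}.
Union: FIRST(cond) = { *, + }.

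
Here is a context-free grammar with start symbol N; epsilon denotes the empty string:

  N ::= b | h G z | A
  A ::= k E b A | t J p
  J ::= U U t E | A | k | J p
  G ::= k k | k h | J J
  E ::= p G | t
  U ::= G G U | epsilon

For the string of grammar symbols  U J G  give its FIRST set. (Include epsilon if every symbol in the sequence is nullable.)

{ k, t }

Add FIRST(U)\{epsilon} = { k, t }; U is nullable, continue.
Add FIRST(J) = { k, t }; J is not nullable, stop.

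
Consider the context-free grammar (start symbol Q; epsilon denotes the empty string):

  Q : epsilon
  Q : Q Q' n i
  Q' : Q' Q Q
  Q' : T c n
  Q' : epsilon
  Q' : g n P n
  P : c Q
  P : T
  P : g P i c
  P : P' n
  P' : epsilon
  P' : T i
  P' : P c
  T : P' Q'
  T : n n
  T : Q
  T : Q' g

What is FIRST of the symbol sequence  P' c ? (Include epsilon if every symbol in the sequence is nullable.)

Add FIRST(P')\{epsilon} = { c, g, i, n }; P' is nullable, continue.
c is a terminal; add {c} and stop.

{ c, g, i, n }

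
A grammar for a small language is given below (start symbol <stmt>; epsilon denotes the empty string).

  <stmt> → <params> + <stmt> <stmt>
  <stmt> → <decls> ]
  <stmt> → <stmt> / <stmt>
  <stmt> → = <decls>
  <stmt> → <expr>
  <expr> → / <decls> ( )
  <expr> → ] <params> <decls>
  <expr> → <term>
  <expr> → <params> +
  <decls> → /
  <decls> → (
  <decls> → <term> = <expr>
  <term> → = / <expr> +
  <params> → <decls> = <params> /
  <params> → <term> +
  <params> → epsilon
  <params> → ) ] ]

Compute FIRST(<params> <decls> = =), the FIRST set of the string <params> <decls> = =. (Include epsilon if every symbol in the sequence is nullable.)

Add FIRST(<params>)\{epsilon} = { (, ), /, = }; <params> is nullable, continue.
Add FIRST(<decls>) = { (, /, = }; <decls> is not nullable, stop.

{ (, ), /, = }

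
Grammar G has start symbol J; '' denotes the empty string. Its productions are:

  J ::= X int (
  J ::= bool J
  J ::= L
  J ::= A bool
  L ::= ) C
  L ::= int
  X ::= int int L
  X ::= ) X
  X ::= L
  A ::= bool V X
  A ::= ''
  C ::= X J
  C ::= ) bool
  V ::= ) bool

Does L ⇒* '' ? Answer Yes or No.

Nullable nonterminals: A.
No production of L has an RHS whose symbols are all nullable, so L is not nullable.

No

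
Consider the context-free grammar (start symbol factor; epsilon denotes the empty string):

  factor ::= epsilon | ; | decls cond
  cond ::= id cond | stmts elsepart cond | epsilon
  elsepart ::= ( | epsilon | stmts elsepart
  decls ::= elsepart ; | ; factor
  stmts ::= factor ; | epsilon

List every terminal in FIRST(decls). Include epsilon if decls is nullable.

{ (, ; }

From decls ::= elsepart ;: elsepart nullable, take FIRST(elsepart) ∪ {;} = { (, ; }.
decls ::= ; factor contributes {;}.
Union: FIRST(decls) = { (, ; }.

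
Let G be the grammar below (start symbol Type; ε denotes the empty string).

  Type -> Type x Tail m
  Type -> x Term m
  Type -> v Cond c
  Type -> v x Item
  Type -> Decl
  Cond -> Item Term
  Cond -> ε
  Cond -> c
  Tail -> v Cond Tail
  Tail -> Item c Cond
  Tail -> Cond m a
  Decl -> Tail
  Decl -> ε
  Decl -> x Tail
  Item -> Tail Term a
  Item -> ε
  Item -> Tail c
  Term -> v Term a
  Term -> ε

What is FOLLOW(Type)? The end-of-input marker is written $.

{ $, x }

Type is the start symbol, so $ ∈ FOLLOW(Type).
In Type -> Type x Tail m: add FIRST(x Tail m) = { x }.
Union: FOLLOW(Type) = { $, x }.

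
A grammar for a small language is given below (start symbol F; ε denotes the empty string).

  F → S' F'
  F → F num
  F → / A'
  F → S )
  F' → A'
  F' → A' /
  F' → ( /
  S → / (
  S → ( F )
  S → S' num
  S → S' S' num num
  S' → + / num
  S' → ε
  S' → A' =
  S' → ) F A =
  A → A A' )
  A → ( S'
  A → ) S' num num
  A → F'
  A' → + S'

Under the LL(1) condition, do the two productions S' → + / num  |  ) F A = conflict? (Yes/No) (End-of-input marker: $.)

FIRST(+ / num) = { + } and FIRST() F A =) = { ) }.
The FIRST sets are disjoint and neither alternative is nullable — no conflict.

No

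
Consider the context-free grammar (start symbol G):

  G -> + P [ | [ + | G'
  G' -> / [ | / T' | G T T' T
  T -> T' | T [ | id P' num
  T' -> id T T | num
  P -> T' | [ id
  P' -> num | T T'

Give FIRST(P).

From P -> T': add FIRST(T') = { id, num }.
P -> [ id contributes {[}.
Union: FIRST(P) = { [, id, num }.

{ [, id, num }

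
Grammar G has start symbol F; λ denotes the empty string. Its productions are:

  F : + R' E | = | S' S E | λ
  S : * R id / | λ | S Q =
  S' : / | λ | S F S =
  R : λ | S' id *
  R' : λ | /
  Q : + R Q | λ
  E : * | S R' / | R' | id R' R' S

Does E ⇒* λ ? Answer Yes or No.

Yes

E : R' and each of R' is nullable, so E ⇒* λ.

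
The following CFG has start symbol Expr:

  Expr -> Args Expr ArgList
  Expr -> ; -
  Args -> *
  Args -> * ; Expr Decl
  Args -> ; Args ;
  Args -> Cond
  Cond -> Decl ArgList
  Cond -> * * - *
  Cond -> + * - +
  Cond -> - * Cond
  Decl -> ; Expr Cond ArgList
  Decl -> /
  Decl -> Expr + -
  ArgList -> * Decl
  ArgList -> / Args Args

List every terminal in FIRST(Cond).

From Cond -> Decl ArgList: add FIRST(Decl) = { *, +, -, /, ; }.
Cond -> * * - * contributes {*}.
Cond -> + * - + contributes {+}.
Cond -> - * Cond contributes {-}.
Union: FIRST(Cond) = { *, +, -, /, ; }.

{ *, +, -, /, ; }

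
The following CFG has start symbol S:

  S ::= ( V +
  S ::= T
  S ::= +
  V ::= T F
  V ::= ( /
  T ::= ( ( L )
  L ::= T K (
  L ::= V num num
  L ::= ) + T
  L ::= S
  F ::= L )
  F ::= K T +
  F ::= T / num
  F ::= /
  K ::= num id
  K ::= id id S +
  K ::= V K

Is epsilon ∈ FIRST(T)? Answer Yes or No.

No

No nonterminal in this grammar is nullable.
No production of T has an RHS whose symbols are all nullable, so T is not nullable.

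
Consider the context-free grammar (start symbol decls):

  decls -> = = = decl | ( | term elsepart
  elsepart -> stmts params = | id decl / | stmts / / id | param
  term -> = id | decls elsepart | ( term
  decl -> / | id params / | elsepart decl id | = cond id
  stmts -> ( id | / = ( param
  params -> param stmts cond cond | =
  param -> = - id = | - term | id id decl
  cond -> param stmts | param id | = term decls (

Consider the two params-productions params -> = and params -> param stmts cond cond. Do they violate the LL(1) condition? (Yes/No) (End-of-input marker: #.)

Yes

FIRST(=) = { = } and FIRST(param stmts cond cond) = { -, =, id }.
Both contain =, so the two alternatives are not disjoint — LL(1) conflict.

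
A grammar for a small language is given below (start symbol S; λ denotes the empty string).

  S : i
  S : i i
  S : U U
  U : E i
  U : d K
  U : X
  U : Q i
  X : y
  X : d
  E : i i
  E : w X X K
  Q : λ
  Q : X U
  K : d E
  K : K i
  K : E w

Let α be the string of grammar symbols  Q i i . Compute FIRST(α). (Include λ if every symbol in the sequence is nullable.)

Add FIRST(Q)\{λ} = { d, y }; Q is nullable, continue.
i is a terminal; add {i} and stop.

{ d, i, y }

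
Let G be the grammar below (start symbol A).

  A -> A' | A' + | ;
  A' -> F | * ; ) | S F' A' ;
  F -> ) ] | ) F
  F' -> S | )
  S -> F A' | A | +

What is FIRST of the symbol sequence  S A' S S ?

Add FIRST(S) = { ), *, +, ; }; S is not nullable, stop.

{ ), *, +, ; }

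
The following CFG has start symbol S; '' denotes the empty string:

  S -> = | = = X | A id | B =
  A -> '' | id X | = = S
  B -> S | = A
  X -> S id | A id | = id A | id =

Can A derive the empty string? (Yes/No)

Yes

A has an ''-production, so A ⇒ ''.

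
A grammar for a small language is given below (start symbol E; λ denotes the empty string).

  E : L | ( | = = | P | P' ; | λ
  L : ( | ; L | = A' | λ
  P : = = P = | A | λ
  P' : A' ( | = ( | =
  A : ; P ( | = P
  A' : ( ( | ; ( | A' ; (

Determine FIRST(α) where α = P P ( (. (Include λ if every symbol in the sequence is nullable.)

Add FIRST(P)\{λ} = { ;, = }; P is nullable, continue.
Add FIRST(P)\{λ} = { ;, = }; P is nullable, continue.
( is a terminal; add {(} and stop.

{ (, ;, = }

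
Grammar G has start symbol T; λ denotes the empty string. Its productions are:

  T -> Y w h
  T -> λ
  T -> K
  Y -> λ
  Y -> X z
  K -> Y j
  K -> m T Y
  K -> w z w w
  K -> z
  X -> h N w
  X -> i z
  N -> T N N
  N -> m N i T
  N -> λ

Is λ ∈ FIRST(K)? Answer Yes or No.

Nullable nonterminals: N, T, Y.
No production of K has an RHS whose symbols are all nullable, so K is not nullable.

No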